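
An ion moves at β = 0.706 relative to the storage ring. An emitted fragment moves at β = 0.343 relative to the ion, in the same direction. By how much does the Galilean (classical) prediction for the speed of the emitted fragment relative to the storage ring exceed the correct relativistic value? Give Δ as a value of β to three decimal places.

Galilean: u_cl = 0.343 + 0.706 = 1.0490.
Relativistic: u_rel = (0.343 + 0.706) / (1 + 0.343·0.706) = 1.0490/1.2422 = 0.8445.
Δ = 1.0490 − 0.8445 = 0.2045.
(The classical prediction exceeds c; the relativistic result does not.)

Δ = 0.205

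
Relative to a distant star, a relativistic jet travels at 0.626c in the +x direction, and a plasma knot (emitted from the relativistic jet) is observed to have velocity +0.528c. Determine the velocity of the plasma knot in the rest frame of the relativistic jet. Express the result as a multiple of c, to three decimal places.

Invert the composition law: u' = (u − v)/(1 − uv/c²).
u' = (0.528 − 0.626) / (1 − (0.528)(0.626)) = -0.0980/0.6695 = -0.1464.

-0.146c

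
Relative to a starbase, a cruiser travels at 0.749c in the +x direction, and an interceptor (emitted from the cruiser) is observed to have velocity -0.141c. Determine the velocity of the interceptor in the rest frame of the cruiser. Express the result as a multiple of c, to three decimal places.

-0.805c

Invert the composition law: u' = (u − v)/(1 − uv/c²).
u' = (-0.141 − 0.749) / (1 − (-0.141)(0.749)) = -0.8900/1.1056 = -0.8050.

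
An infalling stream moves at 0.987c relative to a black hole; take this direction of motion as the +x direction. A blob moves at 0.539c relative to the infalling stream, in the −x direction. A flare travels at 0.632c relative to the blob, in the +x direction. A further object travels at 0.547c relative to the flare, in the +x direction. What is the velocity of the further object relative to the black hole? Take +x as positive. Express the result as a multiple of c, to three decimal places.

Apply u = (u' + v)/(1 + u'v/c²) successively, working outward toward the black hole.
Start: velocity of the infalling stream relative to the black hole = 0.9870c.
Compose with the blob (u' = -0.539 in the infalling stream frame): u_1 = (-0.539 + 0.987) / (1 + (-0.539)·0.987) = 0.4480/0.4680 = 0.9573.
Compose with the flare (u' = 0.632 in the blob frame): u_2 = (0.632 + 0.957) / (1 + 0.632·0.957) = 1.5893/1.6050 = 0.9902.
Compose with the further object (u' = 0.547 in the flare frame): u_3 = (0.547 + 0.990) / (1 + 0.547·0.990) = 1.5372/1.5416 = 0.9971.

+0.997c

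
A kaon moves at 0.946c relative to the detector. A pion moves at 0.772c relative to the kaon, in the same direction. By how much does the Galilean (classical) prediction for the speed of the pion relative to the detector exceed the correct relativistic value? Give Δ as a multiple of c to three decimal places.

Galilean: u_cl = 0.772 + 0.946 = 1.7180.
Relativistic: u_rel = (0.772 + 0.946) / (1 + 0.772·0.946) = 1.7180/1.7303 = 0.9929.
Δ = 1.7180 − 0.9929 = 0.7251.
(The classical prediction exceeds c; the relativistic result does not.)

Δ = 0.725c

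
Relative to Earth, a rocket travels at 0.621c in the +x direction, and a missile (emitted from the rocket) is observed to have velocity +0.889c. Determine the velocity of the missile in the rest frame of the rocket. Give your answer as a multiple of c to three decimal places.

Invert the composition law: u' = (u − v)/(1 − uv/c²).
u' = (0.889 − 0.621) / (1 − (0.889)(0.621)) = 0.2680/0.4479 = 0.5983.

+0.598c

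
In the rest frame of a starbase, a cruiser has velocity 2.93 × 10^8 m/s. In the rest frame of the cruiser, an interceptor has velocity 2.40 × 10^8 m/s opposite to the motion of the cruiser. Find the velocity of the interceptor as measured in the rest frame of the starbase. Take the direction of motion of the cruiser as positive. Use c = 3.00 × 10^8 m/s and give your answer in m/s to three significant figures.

+2.42 × 10^8 m/s

In units of c (dividing by 3.00 × 10^8 m/s): v = 0.977, u' = -0.800.
u = (u' + v)/(1 + u'v/c²):
u = (-0.800 + 0.977) / (1 + (-0.800)·0.977) = 0.1767/0.2187 = 0.8079
Converting back: u = 0.8079 × 3.00 × 10^8 m/s.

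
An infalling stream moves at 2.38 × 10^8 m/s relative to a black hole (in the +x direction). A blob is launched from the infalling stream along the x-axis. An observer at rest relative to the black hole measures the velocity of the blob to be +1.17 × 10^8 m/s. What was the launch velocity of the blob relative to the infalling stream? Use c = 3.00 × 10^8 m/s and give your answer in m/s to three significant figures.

-1.75 × 10^8 m/s

v = 0.793c, u = 0.390c.
Invert the composition law: u' = (u − v)/(1 − uv/c²).
u' = (0.390 − 0.793) / (1 − (0.390)(0.793)) = -0.4033/0.6906 = -0.5840.
u' = -0.5840 × 3.00 × 10^8 m/s.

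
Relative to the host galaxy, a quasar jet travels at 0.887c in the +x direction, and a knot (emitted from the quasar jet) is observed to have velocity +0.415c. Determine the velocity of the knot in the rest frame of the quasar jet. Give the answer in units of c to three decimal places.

Invert the composition law: u' = (u − v)/(1 − uv/c²).
u' = (0.415 − 0.887) / (1 − (0.415)(0.887)) = -0.4720/0.6319 = -0.7470.

-0.747c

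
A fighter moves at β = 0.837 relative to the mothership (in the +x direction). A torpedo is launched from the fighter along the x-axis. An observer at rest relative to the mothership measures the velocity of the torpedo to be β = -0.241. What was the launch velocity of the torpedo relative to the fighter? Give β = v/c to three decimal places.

β = -0.897

Invert the composition law: u' = (u − v)/(1 − uv/c²).
u' = (-0.241 − 0.837) / (1 − (-0.241)(0.837)) = -1.0780/1.2017 = -0.8970.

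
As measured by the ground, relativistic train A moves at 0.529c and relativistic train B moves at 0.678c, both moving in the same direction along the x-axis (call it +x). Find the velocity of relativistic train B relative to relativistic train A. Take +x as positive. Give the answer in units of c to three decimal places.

+0.232c

β_A = 0.529, β_B = 0.678.
Transform to A's frame with the inverse velocity-addition law: u' = (u − v)/(1 − uv/c²), taking u = β_B and v = β_A.
u' = (0.678 − 0.529) / (1 − (0.529)(0.678)) = 0.1490/0.6413 = 0.2323.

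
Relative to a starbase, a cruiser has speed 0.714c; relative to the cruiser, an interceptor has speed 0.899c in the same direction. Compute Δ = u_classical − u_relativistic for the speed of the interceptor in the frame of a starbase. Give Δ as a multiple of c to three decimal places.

Galilean: u_cl = 0.899 + 0.714 = 1.6130.
Relativistic: u_rel = (0.899 + 0.714) / (1 + 0.899·0.714) = 1.6130/1.6419 = 0.9824.
Δ = 1.6130 − 0.9824 = 0.6306.
(The classical prediction exceeds c; the relativistic result does not.)

Δ = 0.631c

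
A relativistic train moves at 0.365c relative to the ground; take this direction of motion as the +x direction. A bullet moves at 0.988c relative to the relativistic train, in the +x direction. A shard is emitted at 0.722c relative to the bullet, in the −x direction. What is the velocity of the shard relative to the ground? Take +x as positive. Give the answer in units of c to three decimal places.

+0.966c

Apply u = (u' + v)/(1 + u'v/c²) successively, working outward toward the ground.
Start: velocity of the relativistic train relative to the ground = 0.3650c.
Compose with the bullet (u' = 0.988 in the relativistic train frame): u_1 = (0.988 + 0.365) / (1 + 0.988·0.365) = 1.3530/1.3606 = 0.9944.
Compose with the shard (u' = -0.722 in the bullet frame): u_2 = (-0.722 + 0.994) / (1 + (-0.722)·0.994) = 0.2724/0.2820 = 0.9658.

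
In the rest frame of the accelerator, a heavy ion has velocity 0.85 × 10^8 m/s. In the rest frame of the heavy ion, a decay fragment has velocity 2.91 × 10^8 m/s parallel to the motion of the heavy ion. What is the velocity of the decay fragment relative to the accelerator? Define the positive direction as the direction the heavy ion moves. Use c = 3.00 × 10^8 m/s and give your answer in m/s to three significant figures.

2.95 × 10^8 m/s

In units of c (dividing by 3.00 × 10^8 m/s): v = 0.283, u' = 0.970.
u = (u' + v)/(1 + u'v/c²):
u = (0.970 + 0.283) / (1 + 0.970·0.283) = 1.2533/1.2748 = 0.9831
Converting back: u = 0.9831 × 3.00 × 10^8 m/s.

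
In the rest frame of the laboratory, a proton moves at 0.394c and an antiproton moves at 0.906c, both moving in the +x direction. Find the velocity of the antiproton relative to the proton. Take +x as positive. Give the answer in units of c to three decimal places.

+0.796c

β_A = 0.394, β_B = 0.906.
Transform to A's frame with the inverse velocity-addition law: u' = (u − v)/(1 − uv/c²), taking u = β_B and v = β_A.
u' = (0.906 − 0.394) / (1 − (0.394)(0.906)) = 0.5120/0.6430 = 0.7962.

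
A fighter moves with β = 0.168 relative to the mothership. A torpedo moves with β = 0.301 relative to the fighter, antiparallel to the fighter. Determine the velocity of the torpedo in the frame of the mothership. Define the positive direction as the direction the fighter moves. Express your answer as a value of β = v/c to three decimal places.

β = -0.140

With v = 0.168 and u' = -0.301 (in units of c),
u = (u' + v)/(1 + u'v/c²):
u = (-0.301 + 0.168) / (1 + (-0.301)·0.168) = -0.1330/0.9494 = -0.1401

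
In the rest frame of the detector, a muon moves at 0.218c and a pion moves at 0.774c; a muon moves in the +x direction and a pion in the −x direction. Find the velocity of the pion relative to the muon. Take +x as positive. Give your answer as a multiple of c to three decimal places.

-0.849c

β_A = 0.218, β_B = -0.774.
Transform to A's frame with the inverse velocity-addition law: u' = (u − v)/(1 − uv/c²), taking u = β_B and v = β_A.
u' = (-0.774 − 0.218) / (1 − (0.218)(-0.774)) = -0.9920/1.1687 = -0.8488.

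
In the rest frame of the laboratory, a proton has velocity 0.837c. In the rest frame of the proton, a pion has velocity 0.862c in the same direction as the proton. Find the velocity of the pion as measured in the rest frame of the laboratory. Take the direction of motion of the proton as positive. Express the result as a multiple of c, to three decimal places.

0.987c

With v = 0.837 and u' = 0.862 (in units of c),
u = (u' + v)/(1 + u'v/c²):
u = (0.862 + 0.837) / (1 + 0.862·0.837) = 1.6990/1.7215 = 0.9869
(Galilean addition would give +1.699c, exceeding c.)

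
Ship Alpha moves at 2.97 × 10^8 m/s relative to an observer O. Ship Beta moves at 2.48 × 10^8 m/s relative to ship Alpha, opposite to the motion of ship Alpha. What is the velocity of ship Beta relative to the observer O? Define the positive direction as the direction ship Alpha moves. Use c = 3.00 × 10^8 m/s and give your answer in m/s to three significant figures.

In units of c (dividing by 3.00 × 10^8 m/s): v = 0.990, u' = -0.827.
u = (u' + v)/(1 + u'v/c²):
u = (-0.827 + 0.990) / (1 + (-0.827)·0.990) = 0.1633/0.1816 = 0.8994
Converting back: u = 0.8994 × 3.00 × 10^8 m/s.

+2.70 × 10^8 m/s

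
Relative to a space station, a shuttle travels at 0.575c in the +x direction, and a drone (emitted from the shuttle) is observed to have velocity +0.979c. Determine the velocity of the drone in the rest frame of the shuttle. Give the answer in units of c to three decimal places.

+0.924c

Invert the composition law: u' = (u − v)/(1 − uv/c²).
u' = (0.979 − 0.575) / (1 − (0.979)(0.575)) = 0.4040/0.4371 = 0.9243.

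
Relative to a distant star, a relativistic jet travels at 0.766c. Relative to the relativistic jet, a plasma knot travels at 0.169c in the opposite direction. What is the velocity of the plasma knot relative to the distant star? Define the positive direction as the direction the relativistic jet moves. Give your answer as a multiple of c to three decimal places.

+0.686c

With v = 0.766 and u' = -0.169 (in units of c),
u = (u' + v)/(1 + u'v/c²):
u = (-0.169 + 0.766) / (1 + (-0.169)·0.766) = 0.5970/0.8705 = 0.6858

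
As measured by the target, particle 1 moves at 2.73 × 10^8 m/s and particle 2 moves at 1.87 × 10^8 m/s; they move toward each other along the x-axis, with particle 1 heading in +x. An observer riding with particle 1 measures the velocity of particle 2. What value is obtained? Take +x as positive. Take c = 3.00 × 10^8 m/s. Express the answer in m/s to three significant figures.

-2.94 × 10^8 m/s

β_A = 0.910, β_B = -0.623 (dividing each by c = 3.00 × 10^8 m/s).
Transform to A's frame with the inverse velocity-addition law: u' = (u − v)/(1 − uv/c²), taking u = β_B and v = β_A.
u' = (-0.623 − 0.910) / (1 − (0.910)(-0.623)) = -1.5333/1.5672 = -0.9784.
u' = -0.9784 × 3.00 × 10^8 m/s.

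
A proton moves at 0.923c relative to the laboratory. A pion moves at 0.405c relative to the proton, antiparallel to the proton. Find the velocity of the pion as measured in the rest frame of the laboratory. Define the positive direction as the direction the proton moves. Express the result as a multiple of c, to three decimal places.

+0.827c

With v = 0.923 and u' = -0.405 (in units of c),
u = (u' + v)/(1 + u'v/c²):
u = (-0.405 + 0.923) / (1 + (-0.405)·0.923) = 0.5180/0.6262 = 0.8272
(Galilean addition would give +0.518c.)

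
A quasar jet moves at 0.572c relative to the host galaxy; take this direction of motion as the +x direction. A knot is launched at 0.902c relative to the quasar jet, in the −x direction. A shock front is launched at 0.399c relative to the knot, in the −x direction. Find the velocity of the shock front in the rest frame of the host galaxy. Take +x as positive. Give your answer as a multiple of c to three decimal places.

Apply u = (u' + v)/(1 + u'v/c²) successively, working outward toward the host galaxy.
Start: velocity of the quasar jet relative to the host galaxy = 0.5720c.
Compose with the knot (u' = -0.902 in the quasar jet frame): u_1 = (-0.902 + 0.572) / (1 + (-0.902)·0.572) = -0.3300/0.4841 = -0.6817.
Compose with the shock front (u' = -0.399 in the knot frame): u_2 = (-0.399 + (-0.682)) / (1 + (-0.399)·(-0.682)) = -1.0807/1.2720 = -0.8496.

-0.850c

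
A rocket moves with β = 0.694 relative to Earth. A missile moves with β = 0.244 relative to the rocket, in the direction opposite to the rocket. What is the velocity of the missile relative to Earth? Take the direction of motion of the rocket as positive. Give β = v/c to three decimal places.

With v = 0.694 and u' = -0.244 (in units of c),
u = (u' + v)/(1 + u'v/c²):
u = (-0.244 + 0.694) / (1 + (-0.244)·0.694) = 0.4500/0.8307 = 0.5417

β = +0.542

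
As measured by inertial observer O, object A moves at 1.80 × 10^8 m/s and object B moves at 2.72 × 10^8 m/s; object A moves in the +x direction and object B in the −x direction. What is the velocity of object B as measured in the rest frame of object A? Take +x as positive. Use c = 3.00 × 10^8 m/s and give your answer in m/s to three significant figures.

-2.93 × 10^8 m/s

β_A = 0.600, β_B = -0.907 (dividing each by c = 3.00 × 10^8 m/s).
Transform to A's frame with the inverse velocity-addition law: u' = (u − v)/(1 − uv/c²), taking u = β_B and v = β_A.
u' = (-0.907 − 0.600) / (1 − (0.600)(-0.907)) = -1.5067/1.5440 = -0.9758.
u' = -0.9758 × 3.00 × 10^8 m/s.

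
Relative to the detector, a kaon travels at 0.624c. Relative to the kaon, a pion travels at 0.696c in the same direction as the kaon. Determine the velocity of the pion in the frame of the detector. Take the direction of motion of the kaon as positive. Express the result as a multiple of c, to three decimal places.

0.920c

With v = 0.624 and u' = 0.696 (in units of c),
u = (u' + v)/(1 + u'v/c²):
u = (0.696 + 0.624) / (1 + 0.696·0.624) = 1.3200/1.4343 = 0.9203
(Galilean addition would give +1.320c, exceeding c.)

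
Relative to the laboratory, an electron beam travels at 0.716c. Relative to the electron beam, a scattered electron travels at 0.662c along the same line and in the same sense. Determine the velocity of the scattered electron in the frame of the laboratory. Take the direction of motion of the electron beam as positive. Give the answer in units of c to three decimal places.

With v = 0.716 and u' = 0.662 (in units of c),
u = (u' + v)/(1 + u'v/c²):
u = (0.662 + 0.716) / (1 + 0.662·0.716) = 1.3780/1.4740 = 0.9349
(Galilean addition would give +1.378c, exceeding c.)

0.935c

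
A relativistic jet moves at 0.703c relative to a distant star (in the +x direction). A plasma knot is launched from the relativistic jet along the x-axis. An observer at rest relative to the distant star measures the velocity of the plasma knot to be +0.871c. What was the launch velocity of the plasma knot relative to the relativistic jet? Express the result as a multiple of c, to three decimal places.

Invert the composition law: u' = (u − v)/(1 − uv/c²).
u' = (0.871 − 0.703) / (1 − (0.871)(0.703)) = 0.1680/0.3877 = 0.4333.

+0.433c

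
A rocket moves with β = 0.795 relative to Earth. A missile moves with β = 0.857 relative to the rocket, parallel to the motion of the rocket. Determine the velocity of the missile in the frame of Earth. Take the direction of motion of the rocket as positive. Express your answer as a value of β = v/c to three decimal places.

With v = 0.795 and u' = 0.857 (in units of c),
u = (u' + v)/(1 + u'v/c²):
u = (0.857 + 0.795) / (1 + 0.857·0.795) = 1.6520/1.6813 = 0.9826

β = 0.983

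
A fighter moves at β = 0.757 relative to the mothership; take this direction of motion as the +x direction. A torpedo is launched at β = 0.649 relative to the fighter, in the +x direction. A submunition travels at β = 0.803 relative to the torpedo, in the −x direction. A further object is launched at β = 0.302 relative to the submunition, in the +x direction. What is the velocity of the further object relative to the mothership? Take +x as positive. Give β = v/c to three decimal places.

β = +0.748

Apply u = (u' + v)/(1 + u'v/c²) successively, working outward toward the mothership.
Start: velocity of the fighter relative to the mothership = 0.7570c.
Compose with the torpedo (u' = 0.649 in the fighter frame): u_1 = (0.649 + 0.757) / (1 + 0.649·0.757) = 1.4060/1.4913 = 0.9428.
Compose with the submunition (u' = -0.803 in the torpedo frame): u_2 = (-0.803 + 0.943) / (1 + (-0.803)·0.943) = 0.1398/0.2429 = 0.5755.
Compose with the further object (u' = 0.302 in the submunition frame): u_3 = (0.302 + 0.576) / (1 + 0.302·0.576) = 0.8775/1.1738 = 0.7476.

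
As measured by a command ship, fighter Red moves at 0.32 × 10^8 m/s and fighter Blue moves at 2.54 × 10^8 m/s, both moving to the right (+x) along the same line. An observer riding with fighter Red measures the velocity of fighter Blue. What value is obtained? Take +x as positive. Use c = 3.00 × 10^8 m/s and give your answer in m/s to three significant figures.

+2.44 × 10^8 m/s

β_A = 0.107, β_B = 0.847 (dividing each by c = 3.00 × 10^8 m/s).
Transform to A's frame with the inverse velocity-addition law: u' = (u − v)/(1 − uv/c²), taking u = β_B and v = β_A.
u' = (0.847 − 0.107) / (1 − (0.107)(0.847)) = 0.7400/0.9097 = 0.8135.
u' = 0.8135 × 3.00 × 10^8 m/s.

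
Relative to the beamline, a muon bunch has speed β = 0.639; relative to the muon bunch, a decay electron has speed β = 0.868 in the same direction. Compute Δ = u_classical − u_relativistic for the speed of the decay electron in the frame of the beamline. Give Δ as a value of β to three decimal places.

Δ = 0.538

Galilean: u_cl = 0.868 + 0.639 = 1.5070.
Relativistic: u_rel = (0.868 + 0.639) / (1 + 0.868·0.639) = 1.5070/1.5547 = 0.9693.
Δ = 1.5070 − 0.9693 = 0.5377.
(The classical prediction exceeds c; the relativistic result does not.)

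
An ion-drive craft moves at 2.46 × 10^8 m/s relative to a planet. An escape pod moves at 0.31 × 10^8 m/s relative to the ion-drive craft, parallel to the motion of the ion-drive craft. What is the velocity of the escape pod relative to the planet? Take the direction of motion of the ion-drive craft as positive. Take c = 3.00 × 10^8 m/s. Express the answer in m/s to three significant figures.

2.55 × 10^8 m/s

In units of c (dividing by 3.00 × 10^8 m/s): v = 0.820, u' = 0.103.
u = (u' + v)/(1 + u'v/c²):
u = (0.103 + 0.820) / (1 + 0.103·0.820) = 0.9233/1.0847 = 0.8512
Converting back: u = 0.8512 × 3.00 × 10^8 m/s.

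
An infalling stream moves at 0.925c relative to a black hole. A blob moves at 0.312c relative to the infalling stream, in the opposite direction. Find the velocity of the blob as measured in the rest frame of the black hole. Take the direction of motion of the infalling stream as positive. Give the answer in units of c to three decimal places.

+0.862c

With v = 0.925 and u' = -0.312 (in units of c),
u = (u' + v)/(1 + u'v/c²):
u = (-0.312 + 0.925) / (1 + (-0.312)·0.925) = 0.6130/0.7114 = 0.8617
(Galilean addition would give +0.613c.)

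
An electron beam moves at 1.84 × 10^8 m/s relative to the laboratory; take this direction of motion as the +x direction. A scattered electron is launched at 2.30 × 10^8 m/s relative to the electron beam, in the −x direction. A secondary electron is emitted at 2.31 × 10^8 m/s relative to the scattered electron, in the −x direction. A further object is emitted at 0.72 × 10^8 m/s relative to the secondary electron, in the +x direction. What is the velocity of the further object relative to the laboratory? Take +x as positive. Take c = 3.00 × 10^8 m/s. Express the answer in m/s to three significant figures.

-2.37 × 10^8 m/s

Apply u = (u' + v)/(1 + u'v/c²) successively, working outward toward the laboratory.
(Dividing each given speed by c = 3.00 × 10^8 m/s to work in units of c.)
Start: velocity of the electron beam relative to the laboratory = 0.6133c.
Compose with the scattered electron (u' = -0.767 in the electron beam frame): u_1 = (-0.767 + 0.613) / (1 + (-0.767)·0.613) = -0.1533/0.5298 = -0.2894.
Compose with the secondary electron (u' = -0.770 in the scattered electron frame): u_2 = (-0.770 + (-0.289)) / (1 + (-0.770)·(-0.289)) = -1.0594/1.2229 = -0.8664.
Compose with the further object (u' = 0.240 in the secondary electron frame): u_3 = (0.240 + (-0.866)) / (1 + 0.240·(-0.866)) = -0.6264/0.7921 = -0.7908.
So u = -0.7908 × 3.00 × 10^8 m/s.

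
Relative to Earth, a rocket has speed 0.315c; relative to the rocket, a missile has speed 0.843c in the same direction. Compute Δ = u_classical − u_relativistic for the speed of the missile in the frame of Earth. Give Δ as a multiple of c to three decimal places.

Galilean: u_cl = 0.843 + 0.315 = 1.1580.
Relativistic: u_rel = (0.843 + 0.315) / (1 + 0.843·0.315) = 1.1580/1.2655 = 0.9150.
Δ = 1.1580 − 0.9150 = 0.2430.
(The classical prediction exceeds c; the relativistic result does not.)

Δ = 0.243c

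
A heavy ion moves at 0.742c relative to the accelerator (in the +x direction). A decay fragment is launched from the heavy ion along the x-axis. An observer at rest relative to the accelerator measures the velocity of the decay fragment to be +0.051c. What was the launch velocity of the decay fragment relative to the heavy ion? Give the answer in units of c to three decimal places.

-0.718c

Invert the composition law: u' = (u − v)/(1 − uv/c²).
u' = (0.051 − 0.742) / (1 − (0.051)(0.742)) = -0.6910/0.9622 = -0.7182.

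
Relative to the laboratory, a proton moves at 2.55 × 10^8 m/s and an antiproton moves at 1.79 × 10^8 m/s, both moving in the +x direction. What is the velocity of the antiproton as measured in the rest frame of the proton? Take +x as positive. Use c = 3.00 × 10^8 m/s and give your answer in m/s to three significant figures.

-1.54 × 10^8 m/s

β_A = 0.850, β_B = 0.597 (dividing each by c = 3.00 × 10^8 m/s).
Transform to A's frame with the inverse velocity-addition law: u' = (u − v)/(1 − uv/c²), taking u = β_B and v = β_A.
u' = (0.597 − 0.850) / (1 − (0.850)(0.597)) = -0.2533/0.4928 = -0.5140.
u' = -0.5140 × 3.00 × 10^8 m/s.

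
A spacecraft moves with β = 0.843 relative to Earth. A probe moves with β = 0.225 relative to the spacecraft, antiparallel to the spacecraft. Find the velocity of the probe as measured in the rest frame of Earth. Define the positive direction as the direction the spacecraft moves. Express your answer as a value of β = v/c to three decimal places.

β = +0.763

With v = 0.843 and u' = -0.225 (in units of c),
u = (u' + v)/(1 + u'v/c²):
u = (-0.225 + 0.843) / (1 + (-0.225)·0.843) = 0.6180/0.8103 = 0.7627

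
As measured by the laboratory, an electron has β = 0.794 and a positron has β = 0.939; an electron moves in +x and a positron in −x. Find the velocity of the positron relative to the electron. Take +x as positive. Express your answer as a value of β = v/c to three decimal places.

β = -0.993

β_A = 0.794, β_B = -0.939.
Transform to A's frame with the inverse velocity-addition law: u' = (u − v)/(1 − uv/c²), taking u = β_B and v = β_A.
u' = (-0.939 − 0.794) / (1 − (0.794)(-0.939)) = -1.7330/1.7456 = -0.9928.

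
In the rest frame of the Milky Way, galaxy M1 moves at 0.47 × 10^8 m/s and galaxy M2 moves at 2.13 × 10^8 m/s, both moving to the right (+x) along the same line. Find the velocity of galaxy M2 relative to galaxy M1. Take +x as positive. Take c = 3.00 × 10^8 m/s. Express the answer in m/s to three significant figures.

+1.87 × 10^8 m/s

β_A = 0.157, β_B = 0.710 (dividing each by c = 3.00 × 10^8 m/s).
Transform to A's frame with the inverse velocity-addition law: u' = (u − v)/(1 − uv/c²), taking u = β_B and v = β_A.
u' = (0.710 − 0.157) / (1 − (0.157)(0.710)) = 0.5533/0.8888 = 0.6226.
u' = 0.6226 × 3.00 × 10^8 m/s.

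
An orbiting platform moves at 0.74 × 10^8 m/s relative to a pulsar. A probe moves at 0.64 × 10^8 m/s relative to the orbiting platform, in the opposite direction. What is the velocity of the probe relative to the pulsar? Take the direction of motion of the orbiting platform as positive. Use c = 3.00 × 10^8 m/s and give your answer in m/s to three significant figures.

In units of c (dividing by 3.00 × 10^8 m/s): v = 0.247, u' = -0.213.
u = (u' + v)/(1 + u'v/c²):
u = (-0.213 + 0.247) / (1 + (-0.213)·0.247) = 0.0333/0.9474 = 0.0352
Converting back: u = 0.0352 × 3.00 × 10^8 m/s.

+1.06 × 10^7 m/s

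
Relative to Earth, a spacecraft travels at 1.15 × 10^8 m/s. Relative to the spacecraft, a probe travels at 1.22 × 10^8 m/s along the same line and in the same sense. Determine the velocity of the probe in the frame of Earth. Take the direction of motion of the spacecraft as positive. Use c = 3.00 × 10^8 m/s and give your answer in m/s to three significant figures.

In units of c (dividing by 3.00 × 10^8 m/s): v = 0.383, u' = 0.407.
u = (u' + v)/(1 + u'v/c²):
u = (0.407 + 0.383) / (1 + 0.407·0.383) = 0.7900/1.1559 = 0.6835
Converting back: u = 0.6835 × 3.00 × 10^8 m/s.

2.05 × 10^8 m/s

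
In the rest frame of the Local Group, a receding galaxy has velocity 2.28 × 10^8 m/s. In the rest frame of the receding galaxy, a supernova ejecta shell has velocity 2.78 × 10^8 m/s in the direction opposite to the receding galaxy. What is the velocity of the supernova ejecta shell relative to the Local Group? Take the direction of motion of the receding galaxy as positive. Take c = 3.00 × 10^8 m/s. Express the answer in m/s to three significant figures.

In units of c (dividing by 3.00 × 10^8 m/s): v = 0.760, u' = -0.927.
u = (u' + v)/(1 + u'v/c²):
u = (-0.927 + 0.760) / (1 + (-0.927)·0.760) = -0.1667/0.2957 = -0.5636
(Galilean addition would give -0.167c.)
Converting back: u = -0.5636 × 3.00 × 10^8 m/s.

-1.69 × 10^8 m/s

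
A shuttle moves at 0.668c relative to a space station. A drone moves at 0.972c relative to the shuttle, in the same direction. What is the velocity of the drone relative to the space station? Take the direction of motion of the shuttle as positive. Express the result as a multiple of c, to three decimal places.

With v = 0.668 and u' = 0.972 (in units of c),
u = (u' + v)/(1 + u'v/c²):
u = (0.972 + 0.668) / (1 + 0.972·0.668) = 1.6400/1.6493 = 0.9944
(Galilean addition would give +1.640c, exceeding c.)

0.994c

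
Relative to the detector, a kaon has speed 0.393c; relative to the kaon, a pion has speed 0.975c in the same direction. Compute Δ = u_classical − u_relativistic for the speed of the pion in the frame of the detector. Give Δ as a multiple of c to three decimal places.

Galilean: u_cl = 0.975 + 0.393 = 1.3680.
Relativistic: u_rel = (0.975 + 0.393) / (1 + 0.975·0.393) = 1.3680/1.3832 = 0.9890.
Δ = 1.3680 − 0.9890 = 0.3790.
(The classical prediction exceeds c; the relativistic result does not.)

Δ = 0.379c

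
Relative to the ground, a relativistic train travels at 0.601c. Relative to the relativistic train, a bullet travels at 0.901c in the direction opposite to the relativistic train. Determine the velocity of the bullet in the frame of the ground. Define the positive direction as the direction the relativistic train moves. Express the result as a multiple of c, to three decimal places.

With v = 0.601 and u' = -0.901 (in units of c),
u = (u' + v)/(1 + u'v/c²):
u = (-0.901 + 0.601) / (1 + (-0.901)·0.601) = -0.3000/0.4585 = -0.6543

-0.654c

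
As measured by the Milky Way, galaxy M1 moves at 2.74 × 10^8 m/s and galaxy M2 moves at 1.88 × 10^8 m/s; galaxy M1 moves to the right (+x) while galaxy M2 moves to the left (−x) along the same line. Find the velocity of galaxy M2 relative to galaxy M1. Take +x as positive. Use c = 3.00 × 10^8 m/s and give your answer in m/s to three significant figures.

β_A = 0.913, β_B = -0.627 (dividing each by c = 3.00 × 10^8 m/s).
Transform to A's frame with the inverse velocity-addition law: u' = (u − v)/(1 − uv/c²), taking u = β_B and v = β_A.
u' = (-0.627 − 0.913) / (1 − (0.913)(-0.627)) = -1.5400/1.5724 = -0.9794.
u' = -0.9794 × 3.00 × 10^8 m/s.

-2.94 × 10^8 m/s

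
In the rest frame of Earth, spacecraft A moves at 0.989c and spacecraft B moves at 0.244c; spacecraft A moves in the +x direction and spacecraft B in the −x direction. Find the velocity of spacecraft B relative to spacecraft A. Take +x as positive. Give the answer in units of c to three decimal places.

-0.993c

β_A = 0.989, β_B = -0.244.
Transform to A's frame with the inverse velocity-addition law: u' = (u − v)/(1 − uv/c²), taking u = β_B and v = β_A.
u' = (-0.244 − 0.989) / (1 − (0.989)(-0.244)) = -1.2330/1.2413 = -0.9933.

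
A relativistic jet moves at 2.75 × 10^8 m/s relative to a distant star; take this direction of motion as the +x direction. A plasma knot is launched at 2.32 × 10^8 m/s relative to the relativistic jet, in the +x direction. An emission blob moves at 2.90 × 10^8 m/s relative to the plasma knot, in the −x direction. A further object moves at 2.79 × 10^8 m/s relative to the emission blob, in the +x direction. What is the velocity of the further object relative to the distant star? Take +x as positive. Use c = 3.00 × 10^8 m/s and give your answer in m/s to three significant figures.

Apply u = (u' + v)/(1 + u'v/c²) successively, working outward toward the distant star.
(Dividing each given speed by c = 3.00 × 10^8 m/s to work in units of c.)
Start: velocity of the relativistic jet relative to the distant star = 0.9167c.
Compose with the plasma knot (u' = 0.773 in the relativistic jet frame): u_1 = (0.773 + 0.917) / (1 + 0.773·0.917) = 1.6900/1.7089 = 0.9889.
Compose with the emission blob (u' = -0.967 in the plasma knot frame): u_2 = (-0.967 + 0.989) / (1 + (-0.967)·0.989) = 0.0223/0.0440 = 0.5062.
Compose with the further object (u' = 0.930 in the emission blob frame): u_3 = (0.930 + 0.506) / (1 + 0.930·0.506) = 1.4362/1.4707 = 0.9765.
So u = 0.9765 × 3.00 × 10^8 m/s.

+2.93 × 10^8 m/s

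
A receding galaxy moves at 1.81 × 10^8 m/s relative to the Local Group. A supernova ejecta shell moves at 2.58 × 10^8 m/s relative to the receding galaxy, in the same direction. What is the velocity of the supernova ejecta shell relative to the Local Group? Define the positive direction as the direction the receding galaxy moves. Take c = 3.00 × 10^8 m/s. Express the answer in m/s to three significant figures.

2.89 × 10^8 m/s

In units of c (dividing by 3.00 × 10^8 m/s): v = 0.603, u' = 0.860.
u = (u' + v)/(1 + u'v/c²):
u = (0.860 + 0.603) / (1 + 0.860·0.603) = 1.4633/1.5189 = 0.9634
Converting back: u = 0.9634 × 3.00 × 10^8 m/s.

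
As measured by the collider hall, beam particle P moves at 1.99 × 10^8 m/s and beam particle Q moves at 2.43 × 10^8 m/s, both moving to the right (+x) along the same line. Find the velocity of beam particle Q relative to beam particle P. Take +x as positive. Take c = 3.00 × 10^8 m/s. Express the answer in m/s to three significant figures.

+9.51 × 10^7 m/s

β_A = 0.663, β_B = 0.810 (dividing each by c = 3.00 × 10^8 m/s).
Transform to A's frame with the inverse velocity-addition law: u' = (u − v)/(1 − uv/c²), taking u = β_B and v = β_A.
u' = (0.810 − 0.663) / (1 − (0.663)(0.810)) = 0.1467/0.4627 = 0.3170.
u' = 0.3170 × 3.00 × 10^8 m/s.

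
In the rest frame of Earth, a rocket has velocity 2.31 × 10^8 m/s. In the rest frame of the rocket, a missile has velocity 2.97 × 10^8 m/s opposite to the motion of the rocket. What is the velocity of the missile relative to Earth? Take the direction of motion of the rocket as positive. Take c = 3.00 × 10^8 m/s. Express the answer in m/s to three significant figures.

In units of c (dividing by 3.00 × 10^8 m/s): v = 0.770, u' = -0.990.
u = (u' + v)/(1 + u'v/c²):
u = (-0.990 + 0.770) / (1 + (-0.990)·0.770) = -0.2200/0.2377 = -0.9255
Converting back: u = -0.9255 × 3.00 × 10^8 m/s.

-2.78 × 10^8 m/s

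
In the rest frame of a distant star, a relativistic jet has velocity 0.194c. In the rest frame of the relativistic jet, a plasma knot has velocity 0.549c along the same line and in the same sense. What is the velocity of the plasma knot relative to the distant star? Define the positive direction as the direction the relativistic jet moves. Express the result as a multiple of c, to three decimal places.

With v = 0.194 and u' = 0.549 (in units of c),
u = (u' + v)/(1 + u'v/c²):
u = (0.549 + 0.194) / (1 + 0.549·0.194) = 0.7430/1.1065 = 0.6715

0.671c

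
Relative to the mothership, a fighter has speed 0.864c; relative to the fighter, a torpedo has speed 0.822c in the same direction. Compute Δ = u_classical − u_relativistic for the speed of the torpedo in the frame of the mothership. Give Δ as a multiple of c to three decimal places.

Galilean: u_cl = 0.822 + 0.864 = 1.6860.
Relativistic: u_rel = (0.822 + 0.864) / (1 + 0.822·0.864) = 1.6860/1.7102 = 0.9858.
Δ = 1.6860 − 0.9858 = 0.7002.
(The classical prediction exceeds c; the relativistic result does not.)

Δ = 0.700c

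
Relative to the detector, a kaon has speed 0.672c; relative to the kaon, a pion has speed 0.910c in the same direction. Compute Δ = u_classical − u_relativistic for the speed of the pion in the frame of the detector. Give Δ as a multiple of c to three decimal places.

Galilean: u_cl = 0.910 + 0.672 = 1.5820.
Relativistic: u_rel = (0.910 + 0.672) / (1 + 0.910·0.672) = 1.5820/1.6115 = 0.9817.
Δ = 1.5820 − 0.9817 = 0.6003.
(The classical prediction exceeds c; the relativistic result does not.)

Δ = 0.600c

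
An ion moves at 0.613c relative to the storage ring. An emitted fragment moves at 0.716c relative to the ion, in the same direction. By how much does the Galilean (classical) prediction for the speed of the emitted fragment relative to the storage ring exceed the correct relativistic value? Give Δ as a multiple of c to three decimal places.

Δ = 0.405c

Galilean: u_cl = 0.716 + 0.613 = 1.3290.
Relativistic: u_rel = (0.716 + 0.613) / (1 + 0.716·0.613) = 1.3290/1.4389 = 0.9236.
Δ = 1.3290 − 0.9236 = 0.4054.
(The classical prediction exceeds c; the relativistic result does not.)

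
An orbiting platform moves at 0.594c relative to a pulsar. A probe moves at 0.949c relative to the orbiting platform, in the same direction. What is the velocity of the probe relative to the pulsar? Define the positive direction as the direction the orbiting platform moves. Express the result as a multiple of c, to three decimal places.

0.987c

With v = 0.594 and u' = 0.949 (in units of c),
u = (u' + v)/(1 + u'v/c²):
u = (0.949 + 0.594) / (1 + 0.949·0.594) = 1.5430/1.5637 = 0.9868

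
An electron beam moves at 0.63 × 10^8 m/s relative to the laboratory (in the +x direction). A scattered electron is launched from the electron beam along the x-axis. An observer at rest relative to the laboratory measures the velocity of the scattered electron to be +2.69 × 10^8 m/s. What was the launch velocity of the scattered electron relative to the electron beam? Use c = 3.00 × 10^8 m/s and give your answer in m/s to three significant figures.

v = 0.210c, u = 0.897c.
Invert the composition law: u' = (u − v)/(1 − uv/c²).
u' = (0.897 − 0.210) / (1 − (0.897)(0.210)) = 0.6867/0.8117 = 0.8460.
u' = 0.8460 × 3.00 × 10^8 m/s.

+2.54 × 10^8 m/s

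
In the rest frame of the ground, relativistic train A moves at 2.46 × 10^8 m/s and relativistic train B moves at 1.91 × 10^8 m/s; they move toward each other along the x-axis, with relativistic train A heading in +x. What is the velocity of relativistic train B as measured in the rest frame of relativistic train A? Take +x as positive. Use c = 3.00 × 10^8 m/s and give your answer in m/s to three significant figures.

-2.87 × 10^8 m/s

β_A = 0.820, β_B = -0.637 (dividing each by c = 3.00 × 10^8 m/s).
Transform to A's frame with the inverse velocity-addition law: u' = (u − v)/(1 − uv/c²), taking u = β_B and v = β_A.
u' = (-0.637 − 0.820) / (1 − (0.820)(-0.637)) = -1.4567/1.5221 = -0.9570.
u' = -0.9570 × 3.00 × 10^8 m/s.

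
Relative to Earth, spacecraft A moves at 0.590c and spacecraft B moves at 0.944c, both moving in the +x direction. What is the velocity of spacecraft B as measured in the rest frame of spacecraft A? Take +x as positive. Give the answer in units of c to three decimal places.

β_A = 0.590, β_B = 0.944.
Transform to A's frame with the inverse velocity-addition law: u' = (u − v)/(1 − uv/c²), taking u = β_B and v = β_A.
u' = (0.944 − 0.590) / (1 − (0.590)(0.944)) = 0.3540/0.4430 = 0.7990.

+0.799c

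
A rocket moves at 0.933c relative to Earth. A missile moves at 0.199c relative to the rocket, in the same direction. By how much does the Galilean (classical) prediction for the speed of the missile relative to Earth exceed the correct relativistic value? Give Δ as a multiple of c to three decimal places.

Galilean: u_cl = 0.199 + 0.933 = 1.1320.
Relativistic: u_rel = (0.199 + 0.933) / (1 + 0.199·0.933) = 1.1320/1.1857 = 0.9547.
Δ = 1.1320 − 0.9547 = 0.1773.
(The classical prediction exceeds c; the relativistic result does not.)

Δ = 0.177c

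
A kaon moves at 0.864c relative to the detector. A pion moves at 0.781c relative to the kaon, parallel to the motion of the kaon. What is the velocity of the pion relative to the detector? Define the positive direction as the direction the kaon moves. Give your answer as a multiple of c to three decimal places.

0.982c

With v = 0.864 and u' = 0.781 (in units of c),
u = (u' + v)/(1 + u'v/c²):
u = (0.781 + 0.864) / (1 + 0.781·0.864) = 1.6450/1.6748 = 0.9822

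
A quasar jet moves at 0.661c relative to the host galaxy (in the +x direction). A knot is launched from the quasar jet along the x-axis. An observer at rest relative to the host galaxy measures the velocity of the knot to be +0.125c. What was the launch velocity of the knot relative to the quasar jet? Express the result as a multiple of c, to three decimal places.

Invert the composition law: u' = (u − v)/(1 − uv/c²).
u' = (0.125 − 0.661) / (1 − (0.125)(0.661)) = -0.5360/0.9174 = -0.5843.

-0.584c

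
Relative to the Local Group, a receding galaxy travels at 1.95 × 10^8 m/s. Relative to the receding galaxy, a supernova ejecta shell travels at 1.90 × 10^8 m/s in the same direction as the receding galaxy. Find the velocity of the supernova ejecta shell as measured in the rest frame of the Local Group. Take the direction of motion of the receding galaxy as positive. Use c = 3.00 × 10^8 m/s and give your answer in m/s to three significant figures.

2.73 × 10^8 m/s

In units of c (dividing by 3.00 × 10^8 m/s): v = 0.650, u' = 0.633.
u = (u' + v)/(1 + u'v/c²):
u = (0.633 + 0.650) / (1 + 0.633·0.650) = 1.2833/1.4117 = 0.9091
(Galilean addition would give +1.283c, exceeding c.)
Converting back: u = 0.9091 × 3.00 × 10^8 m/s.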